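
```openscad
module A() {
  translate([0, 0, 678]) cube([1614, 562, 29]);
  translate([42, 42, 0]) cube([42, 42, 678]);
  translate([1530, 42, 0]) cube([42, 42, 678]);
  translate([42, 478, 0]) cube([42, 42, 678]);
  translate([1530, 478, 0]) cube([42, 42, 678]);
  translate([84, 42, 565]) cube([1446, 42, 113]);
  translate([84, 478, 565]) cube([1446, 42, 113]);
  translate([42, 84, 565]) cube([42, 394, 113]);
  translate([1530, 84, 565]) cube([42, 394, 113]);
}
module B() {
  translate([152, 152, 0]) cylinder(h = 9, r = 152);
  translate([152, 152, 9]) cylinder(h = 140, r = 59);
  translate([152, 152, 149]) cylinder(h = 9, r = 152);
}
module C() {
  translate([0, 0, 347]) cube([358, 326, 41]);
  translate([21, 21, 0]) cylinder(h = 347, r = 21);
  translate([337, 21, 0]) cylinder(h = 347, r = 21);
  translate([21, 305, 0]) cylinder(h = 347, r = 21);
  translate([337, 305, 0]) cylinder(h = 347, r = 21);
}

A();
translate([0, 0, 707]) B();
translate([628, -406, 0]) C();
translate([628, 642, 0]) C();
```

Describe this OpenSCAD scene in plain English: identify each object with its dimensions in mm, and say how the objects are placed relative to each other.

A is a table with a 1614×562 mm rectangular top, 29 mm thick, top surface at z = 707 mm, supported by four 42×42 mm square legs, each inset 42 mm from the nearest pair of top edges, running from the floor. Four apron rails, 42 mm thick and 113 mm tall, run between adjacent legs with their top edges flush with the underside of the top and their outer faces flush with the legs' outer faces.

B is a spool: two coaxial disc flanges of radius 152 mm and thickness 9 mm, joined by a core cylinder of radius 59 mm and height 140 mm. The lower flange rests on z = 0 and the three cylinders share a vertical axis.

C is a simple wooden stool: a rectangular seat 358 mm (x) by 326 mm (y), 41 mm thick, top face at z = 388 mm, on four round legs, each 42 mm in diameter. The legs rest on z = 0, each leg's axis is inset half a diameter from the nearest pair of seat edges (so the leg's bounding box is flush with the corner).

The spool is on top of the table. Two stools sit around the table at the −y, +y sides.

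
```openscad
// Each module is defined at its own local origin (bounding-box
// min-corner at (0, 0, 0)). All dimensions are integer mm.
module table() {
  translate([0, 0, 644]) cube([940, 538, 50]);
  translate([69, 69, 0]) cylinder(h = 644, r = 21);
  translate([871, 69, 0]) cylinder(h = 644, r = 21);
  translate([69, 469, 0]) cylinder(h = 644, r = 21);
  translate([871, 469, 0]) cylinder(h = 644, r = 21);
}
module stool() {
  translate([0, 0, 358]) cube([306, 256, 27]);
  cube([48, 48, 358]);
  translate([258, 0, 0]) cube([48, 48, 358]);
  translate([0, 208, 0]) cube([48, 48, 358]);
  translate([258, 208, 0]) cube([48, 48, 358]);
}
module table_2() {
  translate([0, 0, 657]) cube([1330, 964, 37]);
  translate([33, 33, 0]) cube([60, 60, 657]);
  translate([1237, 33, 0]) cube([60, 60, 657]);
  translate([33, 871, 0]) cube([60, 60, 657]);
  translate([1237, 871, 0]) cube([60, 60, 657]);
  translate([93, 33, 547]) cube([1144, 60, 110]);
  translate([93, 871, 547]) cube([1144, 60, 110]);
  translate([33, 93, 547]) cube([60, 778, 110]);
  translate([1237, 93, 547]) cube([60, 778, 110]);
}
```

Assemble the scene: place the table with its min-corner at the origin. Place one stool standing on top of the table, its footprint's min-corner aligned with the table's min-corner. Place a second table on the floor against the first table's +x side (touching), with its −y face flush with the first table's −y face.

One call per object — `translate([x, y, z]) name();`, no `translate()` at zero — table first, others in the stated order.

table();
translate([0, 0, 694]) stool();
translate([940, 0, 0]) table_2();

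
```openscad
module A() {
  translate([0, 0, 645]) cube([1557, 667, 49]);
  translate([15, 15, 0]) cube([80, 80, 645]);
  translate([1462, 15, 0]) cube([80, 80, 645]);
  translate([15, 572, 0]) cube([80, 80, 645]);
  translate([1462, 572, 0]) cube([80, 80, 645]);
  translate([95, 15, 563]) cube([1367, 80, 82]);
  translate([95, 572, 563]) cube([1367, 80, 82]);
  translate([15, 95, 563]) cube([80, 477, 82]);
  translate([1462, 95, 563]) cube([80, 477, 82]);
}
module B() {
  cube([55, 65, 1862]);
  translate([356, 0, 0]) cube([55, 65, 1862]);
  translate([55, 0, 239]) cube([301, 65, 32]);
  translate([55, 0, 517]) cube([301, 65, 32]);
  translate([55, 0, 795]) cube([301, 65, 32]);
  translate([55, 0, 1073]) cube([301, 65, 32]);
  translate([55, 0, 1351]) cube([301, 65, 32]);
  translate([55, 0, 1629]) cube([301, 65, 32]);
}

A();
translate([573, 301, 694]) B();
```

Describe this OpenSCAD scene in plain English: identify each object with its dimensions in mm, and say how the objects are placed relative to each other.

A is a rectangular dining table. The top is 1557×667×49 mm with its upper surface at z = 694 mm. It stands on four 80×80 mm square legs, each inset 15 mm from the nearest pair of top edges, running from the floor to the underside of the top. Four apron rails, 80 mm thick and 82 mm tall, run between adjacent legs with their top edges flush with the underside of the top and their outer faces flush with the legs' outer faces.

B is a wooden ladder with two side rails of 55×65 mm section and 1862 mm height, set 411 mm apart overall. Between them run 6 rectangular rungs (65 mm deep, 32 mm thick), front faces flush with the rails' −y face. The bottom of the first rung is 239 mm above the floor and each subsequent rung is 278 mm higher than the one below.

The ladder is on top of the table, centred.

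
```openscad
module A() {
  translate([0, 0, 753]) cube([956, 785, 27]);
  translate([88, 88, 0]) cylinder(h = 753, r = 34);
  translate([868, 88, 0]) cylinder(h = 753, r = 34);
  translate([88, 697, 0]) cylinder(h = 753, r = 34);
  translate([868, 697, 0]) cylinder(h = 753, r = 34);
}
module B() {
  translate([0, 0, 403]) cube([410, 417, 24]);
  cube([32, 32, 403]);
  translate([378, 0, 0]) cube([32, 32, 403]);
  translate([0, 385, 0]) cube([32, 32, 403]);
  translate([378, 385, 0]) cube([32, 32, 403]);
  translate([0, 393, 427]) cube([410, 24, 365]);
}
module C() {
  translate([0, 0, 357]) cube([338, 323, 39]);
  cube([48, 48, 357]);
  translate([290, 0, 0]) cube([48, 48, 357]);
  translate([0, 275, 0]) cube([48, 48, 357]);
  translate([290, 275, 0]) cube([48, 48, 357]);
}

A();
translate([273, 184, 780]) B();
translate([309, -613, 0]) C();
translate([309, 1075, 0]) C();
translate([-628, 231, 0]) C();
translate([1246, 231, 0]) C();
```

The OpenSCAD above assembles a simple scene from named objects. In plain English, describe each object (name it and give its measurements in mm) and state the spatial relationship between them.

A is a table: top 956 mm (x) × 785 mm (y), 27 mm thick, upper face at z = 780 mm, on four round legs of 68 mm diameter, each leg's bounding box inset 54 mm from the nearest pair of top edges, running from z = 0 to the bottom of the top.

B is a chair: 410×417 mm seat, 24 mm thick, top at z = 427 mm, on four 32 mm square corner legs flush with the seat edges. A 24 mm thick backrest slab spans the full seat width, extending 365 mm above the seat top, its back face flush with the seat's +y edge.

C is a simple wooden stool: a rectangular seat 338 mm (x) by 323 mm (y), 39 mm thick, top face at z = 396 mm, on four square legs, each 48×48 mm in cross-section. The legs rest on z = 0, each flush with a corner of the seat.

The chair is on top of the table, centred. Four stools sit around the table at the −y, +y, −x, +x sides.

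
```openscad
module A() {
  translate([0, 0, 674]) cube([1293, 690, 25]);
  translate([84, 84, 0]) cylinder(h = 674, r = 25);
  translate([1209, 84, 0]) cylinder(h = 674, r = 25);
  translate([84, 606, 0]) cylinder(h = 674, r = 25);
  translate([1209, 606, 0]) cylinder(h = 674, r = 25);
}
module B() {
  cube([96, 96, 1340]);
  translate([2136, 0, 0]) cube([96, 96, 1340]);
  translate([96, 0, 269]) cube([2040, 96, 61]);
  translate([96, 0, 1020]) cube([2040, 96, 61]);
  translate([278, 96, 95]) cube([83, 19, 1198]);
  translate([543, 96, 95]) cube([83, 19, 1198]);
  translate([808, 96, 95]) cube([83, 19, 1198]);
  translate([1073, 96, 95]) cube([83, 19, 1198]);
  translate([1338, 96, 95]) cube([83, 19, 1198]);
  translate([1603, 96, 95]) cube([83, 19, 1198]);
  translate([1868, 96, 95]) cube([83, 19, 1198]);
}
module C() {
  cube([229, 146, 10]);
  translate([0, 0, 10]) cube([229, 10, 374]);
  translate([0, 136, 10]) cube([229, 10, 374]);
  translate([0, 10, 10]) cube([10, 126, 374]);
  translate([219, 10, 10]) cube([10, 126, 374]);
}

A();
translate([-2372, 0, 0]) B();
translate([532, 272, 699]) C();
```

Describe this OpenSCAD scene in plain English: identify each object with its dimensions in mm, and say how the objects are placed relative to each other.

A is a table: top 1293 mm (x) × 690 mm (y), 25 mm thick, upper face at z = 699 mm, on four round legs of 50 mm diameter, each leg's bounding box inset 59 mm from the nearest pair of top edges, running from z = 0 to the bottom of the top.

B is a fence section. Two 96×96 mm posts, 1340 mm tall, stand on the floor with a clear span of 2040 mm between their inner faces. Two horizontal rails of 96×61 mm section span the gap between the posts with their undersides at z = 269 mm and z = 1020 mm, flush with the posts' −y face. 7 pickets, each 83 mm wide, 19 mm thick and 1198 mm tall, are fixed to the +y face of the rails with their bottoms at z = 95 mm, evenly spaced across the span with equal gaps (rounded down to the nearest mm) at the −x end and between each pair — any rounding remainder accumulates at the +x end.

C is an open storage box with external size 229×146×384 mm and wall thickness 10 mm (the base is also 10 mm thick). The base covers the whole footprint; the four walls stand on the base, with the y-facing walls full-width and the x-facing walls fitting between their inner faces.

The fence section is on the floor beside the table on its −x side. The open box is on top of the table, centred.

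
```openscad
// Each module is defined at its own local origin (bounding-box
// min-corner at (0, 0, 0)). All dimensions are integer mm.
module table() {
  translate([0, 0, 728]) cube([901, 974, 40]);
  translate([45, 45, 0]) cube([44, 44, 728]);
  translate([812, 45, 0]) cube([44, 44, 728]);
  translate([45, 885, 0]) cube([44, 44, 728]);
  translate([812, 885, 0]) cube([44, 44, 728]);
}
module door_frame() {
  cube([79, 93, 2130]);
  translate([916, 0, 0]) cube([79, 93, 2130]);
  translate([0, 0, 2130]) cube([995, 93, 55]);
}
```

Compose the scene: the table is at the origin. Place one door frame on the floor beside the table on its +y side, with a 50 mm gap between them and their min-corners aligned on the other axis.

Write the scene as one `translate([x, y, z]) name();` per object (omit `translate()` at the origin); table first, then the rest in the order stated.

table();
translate([0, 1024, 0]) door_frame();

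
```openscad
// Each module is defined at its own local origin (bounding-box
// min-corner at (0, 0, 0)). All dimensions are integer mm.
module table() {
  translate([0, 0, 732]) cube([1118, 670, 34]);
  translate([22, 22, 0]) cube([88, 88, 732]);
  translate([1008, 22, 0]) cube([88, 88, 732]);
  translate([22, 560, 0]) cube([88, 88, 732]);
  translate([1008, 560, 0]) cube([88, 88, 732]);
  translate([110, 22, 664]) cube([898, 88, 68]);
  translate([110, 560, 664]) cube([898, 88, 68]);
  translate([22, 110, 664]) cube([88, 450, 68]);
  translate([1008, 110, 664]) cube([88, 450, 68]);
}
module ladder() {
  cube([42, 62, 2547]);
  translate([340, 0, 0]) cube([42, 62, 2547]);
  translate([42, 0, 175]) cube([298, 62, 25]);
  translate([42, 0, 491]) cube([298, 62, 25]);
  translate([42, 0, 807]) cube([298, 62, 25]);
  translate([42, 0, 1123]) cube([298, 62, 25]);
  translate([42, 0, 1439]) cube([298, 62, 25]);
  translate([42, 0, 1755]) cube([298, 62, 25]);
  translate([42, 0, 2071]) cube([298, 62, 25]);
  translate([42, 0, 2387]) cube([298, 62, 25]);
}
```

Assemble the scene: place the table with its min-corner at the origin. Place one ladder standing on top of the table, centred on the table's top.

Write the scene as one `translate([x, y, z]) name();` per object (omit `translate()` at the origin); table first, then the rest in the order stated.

table();
translate([368, 304, 766]) ladder();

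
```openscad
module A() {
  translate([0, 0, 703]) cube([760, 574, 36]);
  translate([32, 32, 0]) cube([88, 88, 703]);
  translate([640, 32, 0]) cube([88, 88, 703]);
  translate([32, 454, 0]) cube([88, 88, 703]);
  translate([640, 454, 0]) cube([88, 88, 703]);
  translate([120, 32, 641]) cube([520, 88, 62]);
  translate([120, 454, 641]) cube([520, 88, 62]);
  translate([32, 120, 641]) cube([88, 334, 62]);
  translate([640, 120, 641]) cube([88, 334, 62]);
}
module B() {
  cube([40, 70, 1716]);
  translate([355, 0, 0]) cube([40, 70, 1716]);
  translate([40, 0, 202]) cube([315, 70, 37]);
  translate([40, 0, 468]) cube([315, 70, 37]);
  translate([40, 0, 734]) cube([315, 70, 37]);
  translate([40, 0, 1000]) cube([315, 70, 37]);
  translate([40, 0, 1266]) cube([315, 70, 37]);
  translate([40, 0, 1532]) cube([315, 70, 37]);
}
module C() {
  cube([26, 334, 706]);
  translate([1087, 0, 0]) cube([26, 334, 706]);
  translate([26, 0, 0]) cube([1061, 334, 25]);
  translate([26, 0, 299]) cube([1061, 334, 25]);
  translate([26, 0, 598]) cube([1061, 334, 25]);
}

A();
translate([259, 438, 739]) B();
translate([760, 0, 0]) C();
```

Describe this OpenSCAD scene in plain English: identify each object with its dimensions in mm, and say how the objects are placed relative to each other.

A is a table: top 760 mm (x) × 574 mm (y), 36 mm thick, upper face at z = 739 mm, on four 88×88 mm square legs, each inset 32 mm from the nearest pair of top edges, running from z = 0 to the bottom of the top. Four apron rails, 88 mm thick and 62 mm tall, run between adjacent legs with their top edges flush with the underside of the top and their outer faces flush with the legs' outer faces.

B is a straight ladder. Two 40×70 mm vertical rails, 1716 mm tall, stand 395 mm apart (outside-to-outside) with their front faces coplanar on the −y side. 6 rungs, each 70 mm deep and 37 mm tall, span between the inner faces of the rails, front faces flush with the rails. The lowest rung's underside is at z = 202 mm and rungs are spaced 266 mm apart (underside to underside).

C is a bookshelf 1113 mm wide overall, 334 mm deep and 706 mm tall. The two sides are 26 mm thick vertical panels. 3 horizontal shelves of 25 mm thickness span between the inner faces of the sides; the lowest shelf sits on the floor and shelves are stacked with a clear vertical gap of 274 mm between each pair.

The ladder is on top of the table. The bookshelf is against the table's +x side, with their −y faces flush.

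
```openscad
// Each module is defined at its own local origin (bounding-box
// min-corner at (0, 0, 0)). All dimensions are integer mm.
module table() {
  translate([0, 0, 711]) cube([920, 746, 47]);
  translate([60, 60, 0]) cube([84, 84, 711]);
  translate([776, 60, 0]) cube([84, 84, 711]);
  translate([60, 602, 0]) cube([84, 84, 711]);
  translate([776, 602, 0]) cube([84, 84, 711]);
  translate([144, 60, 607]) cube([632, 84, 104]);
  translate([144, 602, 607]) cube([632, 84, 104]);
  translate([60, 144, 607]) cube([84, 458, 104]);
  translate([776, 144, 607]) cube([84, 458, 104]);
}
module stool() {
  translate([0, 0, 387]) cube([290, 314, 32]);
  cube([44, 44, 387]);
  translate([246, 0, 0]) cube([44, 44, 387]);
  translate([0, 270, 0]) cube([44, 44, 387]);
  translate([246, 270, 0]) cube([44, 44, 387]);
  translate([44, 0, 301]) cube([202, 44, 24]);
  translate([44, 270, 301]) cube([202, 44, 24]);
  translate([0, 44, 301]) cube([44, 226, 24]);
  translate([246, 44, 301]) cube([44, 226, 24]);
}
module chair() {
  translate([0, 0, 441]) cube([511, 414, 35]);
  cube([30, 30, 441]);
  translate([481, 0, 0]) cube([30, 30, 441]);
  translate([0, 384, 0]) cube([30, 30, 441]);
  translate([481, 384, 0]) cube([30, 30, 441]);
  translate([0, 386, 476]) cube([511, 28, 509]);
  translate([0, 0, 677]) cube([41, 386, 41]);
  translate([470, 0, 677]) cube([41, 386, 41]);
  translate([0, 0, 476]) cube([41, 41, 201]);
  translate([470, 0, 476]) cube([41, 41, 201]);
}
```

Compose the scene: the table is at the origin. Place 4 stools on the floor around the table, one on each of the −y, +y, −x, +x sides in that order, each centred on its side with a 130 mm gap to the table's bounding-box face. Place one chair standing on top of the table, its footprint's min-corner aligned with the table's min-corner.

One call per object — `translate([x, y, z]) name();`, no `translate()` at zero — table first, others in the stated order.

table();
translate([315, -444, 0]) stool();
translate([315, 876, 0]) stool();
translate([-420, 216, 0]) stool();
translate([1050, 216, 0]) stool();
translate([0, 0, 758]) chair();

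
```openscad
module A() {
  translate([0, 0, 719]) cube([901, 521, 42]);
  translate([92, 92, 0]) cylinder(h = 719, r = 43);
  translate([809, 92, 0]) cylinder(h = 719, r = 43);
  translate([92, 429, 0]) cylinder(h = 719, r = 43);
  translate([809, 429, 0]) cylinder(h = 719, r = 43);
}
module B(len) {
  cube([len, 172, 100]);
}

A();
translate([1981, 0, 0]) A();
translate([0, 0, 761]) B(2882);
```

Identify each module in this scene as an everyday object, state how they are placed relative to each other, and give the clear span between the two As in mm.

Second table starts at x = 1981; first ends at x = 901; clear span = 1981 − 901 = 1080 mm.

A is a table. B is a beam. A beam spans the tops of two tables. The clear span between the two tables is 1080 mm.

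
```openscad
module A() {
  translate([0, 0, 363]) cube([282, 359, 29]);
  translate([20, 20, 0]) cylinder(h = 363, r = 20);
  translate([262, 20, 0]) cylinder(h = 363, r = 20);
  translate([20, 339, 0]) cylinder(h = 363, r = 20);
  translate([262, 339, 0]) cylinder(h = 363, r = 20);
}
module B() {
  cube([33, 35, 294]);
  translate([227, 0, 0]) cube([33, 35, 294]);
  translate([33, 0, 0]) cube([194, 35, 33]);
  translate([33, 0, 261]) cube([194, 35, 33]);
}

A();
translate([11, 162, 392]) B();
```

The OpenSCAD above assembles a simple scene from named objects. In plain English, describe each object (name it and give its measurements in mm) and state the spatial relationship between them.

A is a simple wooden stool: a rectangular seat 282 mm (x) by 359 mm (y), 29 mm thick, top face at z = 392 mm, on four round legs, each 40 mm in diameter. The legs rest on z = 0, each leg's axis is inset half a diameter from the nearest pair of seat edges (so the leg's bounding box is flush with the corner).

B is a picture frame with a 194×228 mm rectangular opening (x by z) and a uniform 33 mm border on every side. Frame depth is 35 mm along y. It is built from two vertical stiles running the full outside height and two horizontal rails spanning the gap between the stiles.

The picture frame is on top of the stool, centred.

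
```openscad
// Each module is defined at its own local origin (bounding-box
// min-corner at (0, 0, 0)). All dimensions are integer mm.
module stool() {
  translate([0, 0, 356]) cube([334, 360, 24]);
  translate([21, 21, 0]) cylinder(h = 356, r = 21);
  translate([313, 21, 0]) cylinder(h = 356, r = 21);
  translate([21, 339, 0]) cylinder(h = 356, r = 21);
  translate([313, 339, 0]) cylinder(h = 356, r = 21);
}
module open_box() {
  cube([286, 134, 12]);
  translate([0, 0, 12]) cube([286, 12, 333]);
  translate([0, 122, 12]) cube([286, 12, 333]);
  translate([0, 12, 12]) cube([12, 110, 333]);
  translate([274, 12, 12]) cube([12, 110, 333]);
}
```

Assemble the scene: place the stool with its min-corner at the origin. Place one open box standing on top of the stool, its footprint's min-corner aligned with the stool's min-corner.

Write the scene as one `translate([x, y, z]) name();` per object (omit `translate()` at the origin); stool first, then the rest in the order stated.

stool();
translate([0, 0, 380]) open_box();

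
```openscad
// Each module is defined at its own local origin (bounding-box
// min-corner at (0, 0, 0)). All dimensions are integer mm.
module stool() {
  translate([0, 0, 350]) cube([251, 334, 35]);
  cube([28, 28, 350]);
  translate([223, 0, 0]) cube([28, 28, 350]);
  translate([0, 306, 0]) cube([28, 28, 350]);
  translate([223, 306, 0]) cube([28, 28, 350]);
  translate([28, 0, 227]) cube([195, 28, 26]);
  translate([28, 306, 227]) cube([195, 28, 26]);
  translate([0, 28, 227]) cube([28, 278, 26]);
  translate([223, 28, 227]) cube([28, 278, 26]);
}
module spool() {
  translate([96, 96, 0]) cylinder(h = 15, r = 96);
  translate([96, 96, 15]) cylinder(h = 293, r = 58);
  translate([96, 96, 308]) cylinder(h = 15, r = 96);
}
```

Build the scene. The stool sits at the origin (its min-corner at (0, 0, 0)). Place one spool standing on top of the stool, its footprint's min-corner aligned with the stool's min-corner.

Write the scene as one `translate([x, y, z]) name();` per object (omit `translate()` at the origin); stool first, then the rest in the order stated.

stool();
translate([0, 0, 385]) spool();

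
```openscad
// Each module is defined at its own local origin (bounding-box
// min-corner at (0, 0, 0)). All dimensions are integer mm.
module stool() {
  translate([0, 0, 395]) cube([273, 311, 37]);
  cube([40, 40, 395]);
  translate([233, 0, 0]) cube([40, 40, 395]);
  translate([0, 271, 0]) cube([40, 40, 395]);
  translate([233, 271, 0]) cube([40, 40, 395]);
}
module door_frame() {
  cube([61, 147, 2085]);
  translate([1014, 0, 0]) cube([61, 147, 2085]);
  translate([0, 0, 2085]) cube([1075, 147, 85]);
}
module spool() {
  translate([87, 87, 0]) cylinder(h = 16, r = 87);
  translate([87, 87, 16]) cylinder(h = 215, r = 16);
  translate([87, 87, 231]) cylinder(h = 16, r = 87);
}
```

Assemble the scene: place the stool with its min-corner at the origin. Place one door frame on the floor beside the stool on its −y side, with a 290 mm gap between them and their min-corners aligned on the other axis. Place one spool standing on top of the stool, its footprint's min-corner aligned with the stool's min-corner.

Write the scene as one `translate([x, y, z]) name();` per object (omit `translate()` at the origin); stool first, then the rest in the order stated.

stool();
translate([0, -437, 0]) door_frame();
translate([0, 0, 432]) spool();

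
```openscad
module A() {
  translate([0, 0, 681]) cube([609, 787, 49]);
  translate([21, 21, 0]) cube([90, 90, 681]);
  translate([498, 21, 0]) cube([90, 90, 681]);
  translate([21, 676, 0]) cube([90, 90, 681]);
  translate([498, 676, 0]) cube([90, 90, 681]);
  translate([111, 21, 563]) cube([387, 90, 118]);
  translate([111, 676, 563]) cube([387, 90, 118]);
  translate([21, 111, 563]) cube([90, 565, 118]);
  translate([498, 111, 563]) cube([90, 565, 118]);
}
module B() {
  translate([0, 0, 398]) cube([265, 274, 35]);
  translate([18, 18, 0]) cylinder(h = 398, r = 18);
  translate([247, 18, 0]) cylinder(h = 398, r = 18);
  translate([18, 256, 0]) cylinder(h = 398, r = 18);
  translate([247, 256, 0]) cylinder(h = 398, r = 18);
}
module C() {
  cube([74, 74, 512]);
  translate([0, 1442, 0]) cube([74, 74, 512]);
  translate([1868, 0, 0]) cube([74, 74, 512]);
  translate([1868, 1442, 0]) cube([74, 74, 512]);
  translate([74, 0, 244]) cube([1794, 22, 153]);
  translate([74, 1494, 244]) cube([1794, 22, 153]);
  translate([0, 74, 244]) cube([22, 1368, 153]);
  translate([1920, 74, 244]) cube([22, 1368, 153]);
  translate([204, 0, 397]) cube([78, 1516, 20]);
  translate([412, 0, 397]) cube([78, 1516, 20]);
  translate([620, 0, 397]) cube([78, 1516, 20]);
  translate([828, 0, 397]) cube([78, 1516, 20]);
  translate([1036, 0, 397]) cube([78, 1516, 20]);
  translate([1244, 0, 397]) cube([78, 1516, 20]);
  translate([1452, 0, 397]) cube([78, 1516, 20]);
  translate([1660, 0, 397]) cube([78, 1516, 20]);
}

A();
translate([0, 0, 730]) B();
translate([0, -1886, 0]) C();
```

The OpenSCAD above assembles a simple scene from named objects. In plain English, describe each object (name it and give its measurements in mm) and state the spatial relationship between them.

A is a table with a 609×787 mm rectangular top, 49 mm thick, top surface at z = 730 mm, supported by four 90×90 mm square legs, each inset 21 mm from the nearest pair of top edges, running from the floor. Four apron rails, 90 mm thick and 118 mm tall, run between adjacent legs with their top edges flush with the underside of the top and their outer faces flush with the legs' outer faces.

B is a four-legged stool. The seat is a 265×274×35 mm slab whose top surface is at z = 433 mm; four round legs, each 36 mm in diameter, run from the floor (z = 0) to the underside of the seat, each leg's axis is inset half a diameter from the nearest pair of seat edges (so the leg's bounding box is flush with the corner).

C is a bed frame 1942 mm long (x) by 1516 mm wide (y). Four 74×74 mm corner posts, 512 mm tall, at the corners of the footprint. Four rails of 22 mm thickness and 153 mm height run between adjacent posts with their undersides at z = 244 mm, their outer faces flush with the outside of the frame (the two x-running rails run between the posts' inner faces; the two y-running rails run between the posts' inner faces). 8 slats, each 78 mm wide (x) and 20 mm thick, lie across the top of the two x-running rails, running the full 1516 mm width of the frame in y; the slats are evenly spaced along x between the inner faces of the end posts with equal gaps (rounded down to the nearest mm) at the −x end and between each pair — any rounding remainder accumulates at the +x end.

The stool is on top of the table. The bed frame is on the floor beside the table on its −y side.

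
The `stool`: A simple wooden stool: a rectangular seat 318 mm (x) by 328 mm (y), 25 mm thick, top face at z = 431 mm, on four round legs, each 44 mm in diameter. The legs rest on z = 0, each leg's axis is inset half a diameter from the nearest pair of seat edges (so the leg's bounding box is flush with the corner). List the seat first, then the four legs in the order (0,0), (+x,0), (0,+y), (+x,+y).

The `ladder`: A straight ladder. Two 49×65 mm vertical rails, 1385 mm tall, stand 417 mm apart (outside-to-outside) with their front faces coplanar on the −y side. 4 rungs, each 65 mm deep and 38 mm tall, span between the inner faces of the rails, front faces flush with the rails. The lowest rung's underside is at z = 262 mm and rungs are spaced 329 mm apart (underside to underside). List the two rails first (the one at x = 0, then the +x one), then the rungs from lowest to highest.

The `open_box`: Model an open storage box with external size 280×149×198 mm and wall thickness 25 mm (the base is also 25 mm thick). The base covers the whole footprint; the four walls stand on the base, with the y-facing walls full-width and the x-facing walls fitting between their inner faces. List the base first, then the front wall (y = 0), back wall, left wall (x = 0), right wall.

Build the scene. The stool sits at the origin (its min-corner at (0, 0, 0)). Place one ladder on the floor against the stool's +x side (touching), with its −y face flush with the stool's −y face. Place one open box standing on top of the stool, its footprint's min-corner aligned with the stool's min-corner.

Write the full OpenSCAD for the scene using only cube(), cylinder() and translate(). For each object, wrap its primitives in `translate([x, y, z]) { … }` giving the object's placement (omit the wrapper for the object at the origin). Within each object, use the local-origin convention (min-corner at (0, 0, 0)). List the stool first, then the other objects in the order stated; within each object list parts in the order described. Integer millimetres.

translate([0, 0, 406]) cube([318, 328, 25]);
translate([22, 22, 0]) cylinder(h = 406, r = 22);
translate([296, 22, 0]) cylinder(h = 406, r = 22);
translate([22, 306, 0]) cylinder(h = 406, r = 22);
translate([296, 306, 0]) cylinder(h = 406, r = 22);
translate([318, 0, 0]) {
  cube([49, 65, 1385]);
  translate([368, 0, 0]) cube([49, 65, 1385]);
  translate([49, 0, 262]) cube([319, 65, 38]);
  translate([49, 0, 591]) cube([319, 65, 38]);
  translate([49, 0, 920]) cube([319, 65, 38]);
  translate([49, 0, 1249]) cube([319, 65, 38]);
}
translate([0, 0, 431]) {
  cube([280, 149, 25]);
  translate([0, 0, 25]) cube([280, 25, 173]);
  translate([0, 124, 25]) cube([280, 25, 173]);
  translate([0, 25, 25]) cube([25, 99, 173]);
  translate([255, 25, 25]) cube([25, 99, 173]);
}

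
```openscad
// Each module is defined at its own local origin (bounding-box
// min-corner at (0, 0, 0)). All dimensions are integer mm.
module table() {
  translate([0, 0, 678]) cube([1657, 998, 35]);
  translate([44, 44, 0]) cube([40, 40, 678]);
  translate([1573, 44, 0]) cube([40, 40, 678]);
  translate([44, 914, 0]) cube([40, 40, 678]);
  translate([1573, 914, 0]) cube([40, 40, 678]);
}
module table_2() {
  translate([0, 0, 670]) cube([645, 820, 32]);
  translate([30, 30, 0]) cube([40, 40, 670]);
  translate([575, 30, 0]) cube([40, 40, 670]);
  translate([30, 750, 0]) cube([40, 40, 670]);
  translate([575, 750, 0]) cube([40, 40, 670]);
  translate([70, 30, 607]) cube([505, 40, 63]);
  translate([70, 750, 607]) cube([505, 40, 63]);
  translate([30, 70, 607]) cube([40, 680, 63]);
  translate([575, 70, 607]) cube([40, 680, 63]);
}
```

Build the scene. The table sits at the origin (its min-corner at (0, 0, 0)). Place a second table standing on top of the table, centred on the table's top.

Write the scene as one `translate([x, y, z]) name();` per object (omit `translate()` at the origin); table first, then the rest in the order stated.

table();
translate([506, 89, 713]) table_2();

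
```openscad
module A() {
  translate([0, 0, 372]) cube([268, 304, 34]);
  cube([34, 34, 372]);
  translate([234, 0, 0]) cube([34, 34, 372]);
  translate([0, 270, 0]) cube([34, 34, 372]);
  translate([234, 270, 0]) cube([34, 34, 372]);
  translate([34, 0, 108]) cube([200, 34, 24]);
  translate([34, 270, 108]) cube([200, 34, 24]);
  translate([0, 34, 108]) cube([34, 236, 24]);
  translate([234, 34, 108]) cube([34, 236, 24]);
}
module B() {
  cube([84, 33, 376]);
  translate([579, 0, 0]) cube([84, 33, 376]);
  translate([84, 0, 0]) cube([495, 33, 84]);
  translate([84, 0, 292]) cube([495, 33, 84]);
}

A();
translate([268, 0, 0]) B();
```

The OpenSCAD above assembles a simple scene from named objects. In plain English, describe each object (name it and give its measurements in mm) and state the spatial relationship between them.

A is a simple wooden stool: a rectangular seat 268 mm (x) by 304 mm (y), 34 mm thick, top face at z = 406 mm, on four square legs, each 34×34 mm in cross-section. The legs rest on z = 0, each flush with a corner of the seat. Four stretchers, 34 mm wide and 24 mm tall, connect adjacent legs with their undersides at z = 108 mm, each running between the inner faces of the legs it joins and aligned with the legs' outer faces on the other axis.

B is a rectangular picture frame lying in the x–z plane (depth along y). The opening is 495 mm wide (x) by 208 mm tall (z), surrounded by a border 84 mm wide on all four sides. The frame is 33 mm deep and is made of two full-height vertical stiles with two horizontal rails fitted between them.

The picture frame is against the stool's +x side, with their −y faces flush.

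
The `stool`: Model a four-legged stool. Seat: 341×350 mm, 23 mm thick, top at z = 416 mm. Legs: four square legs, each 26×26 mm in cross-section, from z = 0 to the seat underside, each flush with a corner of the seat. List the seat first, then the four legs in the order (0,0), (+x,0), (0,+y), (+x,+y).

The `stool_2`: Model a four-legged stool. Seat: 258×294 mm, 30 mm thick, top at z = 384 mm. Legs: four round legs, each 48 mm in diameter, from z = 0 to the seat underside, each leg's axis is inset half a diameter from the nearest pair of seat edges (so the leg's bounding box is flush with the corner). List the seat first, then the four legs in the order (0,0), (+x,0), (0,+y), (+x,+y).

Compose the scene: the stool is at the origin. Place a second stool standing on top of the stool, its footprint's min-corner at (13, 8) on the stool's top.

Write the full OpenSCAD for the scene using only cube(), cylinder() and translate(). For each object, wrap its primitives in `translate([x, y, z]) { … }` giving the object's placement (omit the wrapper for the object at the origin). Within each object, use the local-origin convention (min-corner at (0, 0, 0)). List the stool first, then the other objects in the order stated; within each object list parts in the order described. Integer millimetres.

translate([0, 0, 393]) cube([341, 350, 23]);
cube([26, 26, 393]);
translate([315, 0, 0]) cube([26, 26, 393]);
translate([0, 324, 0]) cube([26, 26, 393]);
translate([315, 324, 0]) cube([26, 26, 393]);
translate([13, 8, 416]) {
  translate([0, 0, 354]) cube([258, 294, 30]);
  translate([24, 24, 0]) cylinder(h = 354, r = 24);
  translate([234, 24, 0]) cylinder(h = 354, r = 24);
  translate([24, 270, 0]) cylinder(h = 354, r = 24);
  translate([234, 270, 0]) cylinder(h = 354, r = 24);
}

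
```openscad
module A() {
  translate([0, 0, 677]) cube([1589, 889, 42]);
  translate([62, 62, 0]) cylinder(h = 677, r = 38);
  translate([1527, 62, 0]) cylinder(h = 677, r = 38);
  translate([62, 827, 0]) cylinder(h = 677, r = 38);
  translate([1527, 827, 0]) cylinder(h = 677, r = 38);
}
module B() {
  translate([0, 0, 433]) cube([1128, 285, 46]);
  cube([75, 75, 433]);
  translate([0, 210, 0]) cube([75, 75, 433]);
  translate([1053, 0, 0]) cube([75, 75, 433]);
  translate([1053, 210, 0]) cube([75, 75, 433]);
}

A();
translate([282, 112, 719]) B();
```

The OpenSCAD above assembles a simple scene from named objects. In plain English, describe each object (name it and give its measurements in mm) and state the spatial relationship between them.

A is a table: top 1589 mm (x) × 889 mm (y), 42 mm thick, upper face at z = 719 mm, on four round legs of 76 mm diameter, each leg's bounding box inset 24 mm from the nearest pair of top edges, running from z = 0 to the bottom of the top.

B is a long wooden bench with a 1128 mm (x) × 285 mm (y) seat, 46 mm thick, its top surface 479 mm above the floor. Four 75 mm square legs at the seat corners, flush with the edges, run from z = 0 to the seat underside.

The bench is on top of the table.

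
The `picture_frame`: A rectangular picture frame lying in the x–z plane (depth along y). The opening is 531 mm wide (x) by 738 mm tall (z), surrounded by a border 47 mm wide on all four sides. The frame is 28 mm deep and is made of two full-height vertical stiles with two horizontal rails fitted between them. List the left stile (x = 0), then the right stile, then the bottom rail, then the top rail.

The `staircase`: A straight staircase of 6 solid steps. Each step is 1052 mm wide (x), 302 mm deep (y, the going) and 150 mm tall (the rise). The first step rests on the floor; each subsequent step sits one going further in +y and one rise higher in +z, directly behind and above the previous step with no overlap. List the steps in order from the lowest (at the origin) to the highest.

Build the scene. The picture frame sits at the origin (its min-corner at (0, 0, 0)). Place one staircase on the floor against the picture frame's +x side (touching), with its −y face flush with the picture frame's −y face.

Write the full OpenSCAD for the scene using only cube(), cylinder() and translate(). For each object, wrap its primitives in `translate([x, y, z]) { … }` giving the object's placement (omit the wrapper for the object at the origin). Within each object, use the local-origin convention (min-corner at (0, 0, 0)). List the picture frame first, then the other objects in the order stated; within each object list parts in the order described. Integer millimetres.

cube([47, 28, 832]);
translate([578, 0, 0]) cube([47, 28, 832]);
translate([47, 0, 0]) cube([531, 28, 47]);
translate([47, 0, 785]) cube([531, 28, 47]);
translate([625, 0, 0]) {
  cube([1052, 302, 150]);
  translate([0, 302, 150]) cube([1052, 302, 150]);
  translate([0, 604, 300]) cube([1052, 302, 150]);
  translate([0, 906, 450]) cube([1052, 302, 150]);
  translate([0, 1208, 600]) cube([1052, 302, 150]);
  translate([0, 1510, 750]) cube([1052, 302, 150]);
}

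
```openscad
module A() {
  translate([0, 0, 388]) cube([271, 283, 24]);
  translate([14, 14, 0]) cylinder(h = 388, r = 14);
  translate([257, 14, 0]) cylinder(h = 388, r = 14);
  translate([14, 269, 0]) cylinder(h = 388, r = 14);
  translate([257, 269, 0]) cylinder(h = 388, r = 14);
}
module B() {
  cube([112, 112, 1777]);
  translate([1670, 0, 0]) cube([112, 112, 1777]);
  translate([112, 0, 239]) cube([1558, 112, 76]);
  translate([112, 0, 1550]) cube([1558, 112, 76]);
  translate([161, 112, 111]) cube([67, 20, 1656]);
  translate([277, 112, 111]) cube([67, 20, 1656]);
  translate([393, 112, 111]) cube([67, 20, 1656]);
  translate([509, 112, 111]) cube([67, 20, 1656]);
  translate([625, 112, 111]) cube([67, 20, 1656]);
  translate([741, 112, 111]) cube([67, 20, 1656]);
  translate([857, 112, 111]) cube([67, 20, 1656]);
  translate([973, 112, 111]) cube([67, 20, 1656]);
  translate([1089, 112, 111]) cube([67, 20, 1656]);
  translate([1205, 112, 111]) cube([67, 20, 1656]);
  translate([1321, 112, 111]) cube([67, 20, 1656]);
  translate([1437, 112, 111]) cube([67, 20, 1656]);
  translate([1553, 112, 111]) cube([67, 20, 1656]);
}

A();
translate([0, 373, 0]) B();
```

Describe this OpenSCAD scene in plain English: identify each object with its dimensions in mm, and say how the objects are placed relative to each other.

A is a four-legged stool. The seat is 271×283 mm, 24 mm thick, top at z = 412 mm. It stands on four round legs, each 28 mm in diameter, from z = 0 to the seat underside, each leg's axis is inset half a diameter from the nearest pair of seat edges (so the leg's bounding box is flush with the corner).

B is a fence section. Two 112×112 mm posts, 1777 mm tall, stand on the floor with a clear span of 1558 mm between their inner faces. Two horizontal rails of 112×76 mm section span the gap between the posts with their undersides at z = 239 mm and z = 1550 mm, flush with the posts' −y face. 13 pickets, each 67 mm wide, 20 mm thick and 1656 mm tall, are fixed to the +y face of the rails with their bottoms at z = 111 mm, evenly spaced across the span with equal gaps (rounded down to the nearest mm) at the −x end and between each pair — any rounding remainder accumulates at the +x end.

The fence section is on the floor beside the stool on its +y side.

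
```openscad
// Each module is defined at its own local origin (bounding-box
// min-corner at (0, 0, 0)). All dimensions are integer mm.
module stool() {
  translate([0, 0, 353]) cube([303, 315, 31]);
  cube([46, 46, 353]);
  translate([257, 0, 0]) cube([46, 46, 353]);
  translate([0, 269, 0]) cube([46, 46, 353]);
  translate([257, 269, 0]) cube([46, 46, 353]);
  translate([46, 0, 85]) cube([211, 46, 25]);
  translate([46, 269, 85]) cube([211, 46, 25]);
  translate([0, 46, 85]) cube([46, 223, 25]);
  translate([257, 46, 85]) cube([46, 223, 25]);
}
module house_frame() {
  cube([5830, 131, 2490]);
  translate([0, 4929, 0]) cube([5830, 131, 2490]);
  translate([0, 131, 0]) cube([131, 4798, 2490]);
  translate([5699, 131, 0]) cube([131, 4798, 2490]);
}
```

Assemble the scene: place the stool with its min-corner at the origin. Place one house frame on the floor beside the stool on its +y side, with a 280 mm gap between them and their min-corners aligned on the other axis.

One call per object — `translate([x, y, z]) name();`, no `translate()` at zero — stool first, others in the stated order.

stool();
translate([0, 595, 0]) house_frame();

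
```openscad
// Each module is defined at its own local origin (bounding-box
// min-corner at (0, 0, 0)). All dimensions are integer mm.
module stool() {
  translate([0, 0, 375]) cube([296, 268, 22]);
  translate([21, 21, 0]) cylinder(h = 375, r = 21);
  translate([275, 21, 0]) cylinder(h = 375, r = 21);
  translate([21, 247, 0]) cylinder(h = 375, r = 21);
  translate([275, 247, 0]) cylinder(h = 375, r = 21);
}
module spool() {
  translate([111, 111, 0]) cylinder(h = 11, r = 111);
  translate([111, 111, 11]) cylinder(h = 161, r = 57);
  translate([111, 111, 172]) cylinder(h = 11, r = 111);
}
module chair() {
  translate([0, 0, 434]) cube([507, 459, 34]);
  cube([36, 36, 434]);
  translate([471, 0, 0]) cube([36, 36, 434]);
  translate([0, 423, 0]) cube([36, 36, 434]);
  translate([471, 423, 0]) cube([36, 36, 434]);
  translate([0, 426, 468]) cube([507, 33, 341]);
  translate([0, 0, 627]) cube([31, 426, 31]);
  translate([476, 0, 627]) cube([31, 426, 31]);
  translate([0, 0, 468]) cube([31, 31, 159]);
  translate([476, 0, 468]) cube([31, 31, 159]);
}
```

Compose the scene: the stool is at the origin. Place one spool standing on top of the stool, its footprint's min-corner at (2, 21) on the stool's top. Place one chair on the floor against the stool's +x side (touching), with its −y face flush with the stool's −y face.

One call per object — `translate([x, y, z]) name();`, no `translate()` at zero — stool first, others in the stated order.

stool();
translate([2, 21, 397]) spool();
translate([296, 0, 0]) chair();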